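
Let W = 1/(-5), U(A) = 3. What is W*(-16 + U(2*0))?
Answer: 13/5 ≈ 2.6000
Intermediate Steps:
W = -⅕ (W = 1*(-⅕) = -⅕ ≈ -0.20000)
W*(-16 + U(2*0)) = -(-16 + 3)/5 = -⅕*(-13) = 13/5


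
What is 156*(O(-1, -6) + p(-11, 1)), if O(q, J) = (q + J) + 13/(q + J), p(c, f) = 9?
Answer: 156/7 ≈ 22.286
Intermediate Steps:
O(q, J) = J + q + 13/(J + q) (O(q, J) = (J + q) + 13/(J + q) = J + q + 13/(J + q))
156*(O(-1, -6) + p(-11, 1)) = 156*((13 + (-6)² + (-1)² + 2*(-6)*(-1))/(-6 - 1) + 9) = 156*((13 + 36 + 1 + 12)/(-7) + 9) = 156*(-⅐*62 + 9) = 156*(-62/7 + 9) = 156*(⅐) = 156/7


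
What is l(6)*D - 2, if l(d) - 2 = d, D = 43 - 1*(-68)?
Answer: 886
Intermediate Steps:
D = 111 (D = 43 + 68 = 111)
l(d) = 2 + d
l(6)*D - 2 = (2 + 6)*111 - 2 = 8*111 - 2 = 888 - 2 = 886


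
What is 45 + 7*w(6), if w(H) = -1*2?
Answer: 31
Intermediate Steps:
w(H) = -2
45 + 7*w(6) = 45 + 7*(-2) = 45 - 14 = 31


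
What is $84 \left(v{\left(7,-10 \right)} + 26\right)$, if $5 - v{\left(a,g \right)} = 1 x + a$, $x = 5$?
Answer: $1596$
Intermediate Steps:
$v{\left(a,g \right)} = - a$ ($v{\left(a,g \right)} = 5 - \left(1 \cdot 5 + a\right) = 5 - \left(5 + a\right) = - a$)
$84 \left(v{\left(7,-10 \right)} + 26\right) = 84 \left(\left(-1\right) 7 + 26\right) = 84 \left(-7 + 26\right) = 84 \cdot 19 = 1596$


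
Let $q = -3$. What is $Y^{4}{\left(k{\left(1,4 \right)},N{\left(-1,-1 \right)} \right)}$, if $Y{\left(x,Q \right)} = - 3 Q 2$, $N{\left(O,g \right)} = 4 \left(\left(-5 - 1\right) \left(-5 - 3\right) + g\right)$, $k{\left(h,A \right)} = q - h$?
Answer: $1618961043456$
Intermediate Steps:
$k{\left(h,A \right)} = -3 - h$
$N{\left(O,g \right)} = 192 + 4 g$ ($N{\left(O,g \right)} = 4 \left(\left(-6\right) \left(-8\right) + g\right) = 4 \left(48 + g\right) = 192 + 4 g$)
$Y{\left(x,Q \right)} = - 6 Q$
$Y^{4}{\left(k{\left(1,4 \right)},N{\left(-1,-1 \right)} \right)} = \left(- 6 \left(192 + 4 \left(-1\right)\right)\right)^{4} = \left(- 6 \left(192 - 4\right)\right)^{4} = \left(\left(-6\right) 188\right)^{4} = \left(-1128\right)^{4} = 1618961043456$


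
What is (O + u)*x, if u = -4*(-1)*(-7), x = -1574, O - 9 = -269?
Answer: 453312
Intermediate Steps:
O = -260 (O = 9 - 269 = -260)
u = -28 (u = 4*(-7) = -28)
(O + u)*x = (-260 - 28)*(-1574) = -288*(-1574) = 453312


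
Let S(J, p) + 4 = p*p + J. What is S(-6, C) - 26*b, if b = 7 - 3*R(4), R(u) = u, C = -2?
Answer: 124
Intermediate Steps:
S(J, p) = -4 + J + p² (S(J, p) = -4 + (p*p + J) = -4 + (p² + J) = -4 + (J + p²) = -4 + J + p²)
b = -5 (b = 7 - 3*4 = 7 - 12 = -5)
S(-6, C) - 26*b = (-4 - 6 + (-2)²) - 26*(-5) = (-4 - 6 + 4) + 130 = -6 + 130 = 124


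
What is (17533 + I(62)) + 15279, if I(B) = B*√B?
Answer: 32812 + 62*√62 ≈ 33300.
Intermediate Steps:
I(B) = B^(3/2)
(17533 + I(62)) + 15279 = (17533 + 62^(3/2)) + 15279 = (17533 + 62*√62) + 15279 = 32812 + 62*√62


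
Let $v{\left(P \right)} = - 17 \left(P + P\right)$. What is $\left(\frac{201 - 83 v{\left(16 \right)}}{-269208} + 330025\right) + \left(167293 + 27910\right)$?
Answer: $\frac{141395534071}{269208} \approx 5.2523 \cdot 10^{5}$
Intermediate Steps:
$v{\left(P \right)} = - 34 P$ ($v{\left(P \right)} = - 17 \cdot 2 P = - 34 P$)
$\left(\frac{201 - 83 v{\left(16 \right)}}{-269208} + 330025\right) + \left(167293 + 27910\right) = \left(\frac{201 - 83 \left(\left(-34\right) 16\right)}{-269208} + 330025\right) + \left(167293 + 27910\right) = \left(\left(201 - -45152\right) \left(- \frac{1}{269208}\right) + 330025\right) + 195203 = \left(\left(201 + 45152\right) \left(- \frac{1}{269208}\right) + 330025\right) + 195203 = \left(45353 \left(- \frac{1}{269208}\right) + 330025\right) + 195203 = \left(- \frac{45353}{269208} + 330025\right) + 195203 = \frac{88845324847}{269208} + 195203 = \frac{141395534071}{269208}$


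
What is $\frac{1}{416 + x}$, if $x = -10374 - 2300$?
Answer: $- \frac{1}{12258} \approx -8.1579 \cdot 10^{-5}$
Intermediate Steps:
$x = -12674$
$\frac{1}{416 + x} = \frac{1}{416 - 12674} = \frac{1}{-12258} = - \frac{1}{12258}$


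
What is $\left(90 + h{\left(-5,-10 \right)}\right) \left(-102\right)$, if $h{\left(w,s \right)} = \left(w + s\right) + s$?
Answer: $-6630$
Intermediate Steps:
$h{\left(w,s \right)} = w + 2 s$ ($h{\left(w,s \right)} = \left(s + w\right) + s = w + 2 s$)
$\left(90 + h{\left(-5,-10 \right)}\right) \left(-102\right) = \left(90 + \left(-5 + 2 \left(-10\right)\right)\right) \left(-102\right) = \left(90 - 25\right) \left(-102\right) = 65 \left(-102\right) = -6630$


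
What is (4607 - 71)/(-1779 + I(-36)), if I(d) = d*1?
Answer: -1512/605 ≈ -2.4992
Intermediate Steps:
I(d) = d
(4607 - 71)/(-1779 + I(-36)) = (4607 - 71)/(-1779 - 36) = 4536/(-1815) = 4536*(-1/1815) = -1512/605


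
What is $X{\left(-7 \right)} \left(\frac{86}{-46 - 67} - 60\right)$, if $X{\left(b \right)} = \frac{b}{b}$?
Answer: $- \frac{6866}{113} \approx -60.761$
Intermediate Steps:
$X{\left(b \right)} = 1$
$X{\left(-7 \right)} \left(\frac{86}{-46 - 67} - 60\right) = 1 \left(\frac{86}{-46 - 67} - 60\right) = 1 \left(\frac{86}{-113} - 60\right) = 1 \left(86 \left(- \frac{1}{113}\right) - 60\right) = 1 \left(- \frac{86}{113} - 60\right) = 1 \left(- \frac{6866}{113}\right) = - \frac{6866}{113}$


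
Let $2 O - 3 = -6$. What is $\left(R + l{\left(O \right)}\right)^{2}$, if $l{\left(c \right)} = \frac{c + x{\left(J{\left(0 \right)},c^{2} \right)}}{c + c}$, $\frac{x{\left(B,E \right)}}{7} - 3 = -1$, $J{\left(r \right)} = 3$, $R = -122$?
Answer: $\frac{573049}{36} \approx 15918.0$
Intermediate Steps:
$O = - \frac{3}{2}$ ($O = \frac{3}{2} + \frac{1}{2} \left(-6\right) = \frac{3}{2} - 3 = - \frac{3}{2} \approx -1.5$)
$x{\left(B,E \right)} = 14$ ($x{\left(B,E \right)} = 21 + 7 \left(-1\right) = 21 - 7 = 14$)
$l{\left(c \right)} = \frac{14 + c}{2 c}$ ($l{\left(c \right)} = \frac{c + 14}{c + c} = \frac{14 + c}{2 c}$)
$\left(R + l{\left(O \right)}\right)^{2} = \left(-122 + \frac{14 - \frac{3}{2}}{2 \left(- \frac{3}{2}\right)}\right)^{2} = \left(-122 + \frac{1}{2} \left(- \frac{2}{3}\right) \frac{25}{2}\right)^{2} = \left(-122 - \frac{25}{6}\right)^{2} = \left(- \frac{757}{6}\right)^{2} = \frac{573049}{36}$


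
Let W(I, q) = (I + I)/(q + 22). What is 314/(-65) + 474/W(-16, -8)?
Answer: -110347/520 ≈ -212.21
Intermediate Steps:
W(I, q) = 2*I/(22 + q) (W(I, q) = (2*I)/(22 + q) = 2*I/(22 + q))
314/(-65) + 474/W(-16, -8) = 314/(-65) + 474/((2*(-16)/(22 - 8))) = 314*(-1/65) + 474/((2*(-16)/14)) = -314/65 + 474/((2*(-16)*(1/14))) = -314/65 + 474/(-16/7) = -314/65 + 474*(-7/16) = -314/65 - 1659/8 = -110347/520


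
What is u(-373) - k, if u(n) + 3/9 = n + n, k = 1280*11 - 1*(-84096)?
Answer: -296767/3 ≈ -98922.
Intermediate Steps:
k = 98176 (k = 14080 + 84096 = 98176)
u(n) = -⅓ + 2*n (u(n) = -⅓ + (n + n) = -⅓ + 2*n)
u(-373) - k = (-⅓ + 2*(-373)) - 1*98176 = (-⅓ - 746) - 98176 = -2239/3 - 98176 = -296767/3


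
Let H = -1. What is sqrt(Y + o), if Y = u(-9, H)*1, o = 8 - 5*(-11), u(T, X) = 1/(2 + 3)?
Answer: 2*sqrt(395)/5 ≈ 7.9498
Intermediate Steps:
u(T, X) = 1/5
o = 63 (o = 8 + 55 = 63)
Y = 1/5 (Y = (1/5)*1 = 1/5 ≈ 0.20000)
sqrt(Y + o) = sqrt(1/5 + 63) = sqrt(316/5) = 2*sqrt(395)/5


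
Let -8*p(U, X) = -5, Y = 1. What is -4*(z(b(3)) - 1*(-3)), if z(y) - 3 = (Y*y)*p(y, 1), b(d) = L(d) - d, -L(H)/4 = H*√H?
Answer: -33/2 + 30*√3 ≈ 35.462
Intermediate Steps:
L(H) = -4*H^(3/2) (L(H) = -4*H*√H = -4*H^(3/2))
b(d) = -d - 4*d^(3/2) (b(d) = -4*d^(3/2) - d = -d - 4*d^(3/2))
p(U, X) = 5/8 (p(U, X) = -⅛*(-5) = 5/8)
z(y) = 3 + 5*y/8 (z(y) = 3 + (1*y)*(5/8) = 3 + y*(5/8) = 3 + 5*y/8)
-4*(z(b(3)) - 1*(-3)) = -4*((3 + 5*(-1*3 - 12*√3)/8) - 1*(-3)) = -4*((3 + 5*(-3 - 12*√3)/8) + 3) = -4*((3 + (-15/8 - 15*√3/2)) + 3) = -4*((9/8 - 15*√3/2) + 3) = -4*(33/8 - 15*√3/2) = -33/2 + 30*√3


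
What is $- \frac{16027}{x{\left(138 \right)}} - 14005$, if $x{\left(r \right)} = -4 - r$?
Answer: $- \frac{1972683}{142} \approx -13892.0$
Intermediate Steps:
$- \frac{16027}{x{\left(138 \right)}} - 14005 = - \frac{16027}{-4 - 138} - 14005 = - \frac{16027}{-142} - 14005 = \left(-16027\right) \left(- \frac{1}{142}\right) - 14005 = \frac{16027}{142} - 14005 = - \frac{1972683}{142}$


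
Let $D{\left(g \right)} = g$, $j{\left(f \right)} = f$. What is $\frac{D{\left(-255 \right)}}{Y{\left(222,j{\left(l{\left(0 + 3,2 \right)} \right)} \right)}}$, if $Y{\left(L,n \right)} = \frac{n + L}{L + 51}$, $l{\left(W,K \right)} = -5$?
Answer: $- \frac{9945}{31} \approx -320.81$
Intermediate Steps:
$Y{\left(L,n \right)} = \frac{L + n}{51 + L}$
$\frac{D{\left(-255 \right)}}{Y{\left(222,j{\left(l{\left(0 + 3,2 \right)} \right)} \right)}} = - \frac{255}{\frac{1}{51 + 222} \left(222 - 5\right)} = - \frac{255}{\frac{1}{273} \cdot 217} = - \frac{255}{\frac{31}{39}} = \left(-255\right) \frac{39}{31} = - \frac{9945}{31}$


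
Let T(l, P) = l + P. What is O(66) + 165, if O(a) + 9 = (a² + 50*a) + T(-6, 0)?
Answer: 7806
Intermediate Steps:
T(l, P) = P + l
O(a) = -15 + a² + 50*a (O(a) = -9 + ((a² + 50*a) + (0 - 6)) = -9 + ((a² + 50*a) - 6) = -9 + (-6 + a² + 50*a) = -15 + a² + 50*a)
O(66) + 165 = (-15 + 66² + 50*66) + 165 = (-15 + 4356 + 3300) + 165 = 7641 + 165 = 7806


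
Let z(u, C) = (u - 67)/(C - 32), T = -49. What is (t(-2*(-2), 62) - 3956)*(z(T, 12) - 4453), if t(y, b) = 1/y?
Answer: 87960057/5 ≈ 1.7592e+7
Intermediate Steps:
z(u, C) = (-67 + u)/(-32 + C)
(t(-2*(-2), 62) - 3956)*(z(T, 12) - 4453) = (1/(-2*(-2)) - 3956)*((-67 - 49)/(-32 + 12) - 4453) = (1/4 - 3956)*(-116/(-20) - 4453) = (1/4 - 3956)*(-1/20*(-116) - 4453) = -15823*(29/5 - 4453)/4 = -15823/4*(-22236/5) = 87960057/5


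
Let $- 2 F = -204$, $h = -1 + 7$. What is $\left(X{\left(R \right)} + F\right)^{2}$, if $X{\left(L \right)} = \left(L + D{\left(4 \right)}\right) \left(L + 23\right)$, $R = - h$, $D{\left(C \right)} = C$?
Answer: $4624$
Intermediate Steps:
$h = 6$
$F = 102$ ($F = \left(- \frac{1}{2}\right) \left(-204\right) = 102$)
$R = -6$ ($R = \left(-1\right) 6 = -6$)
$X{\left(L \right)} = \left(4 + L\right) \left(23 + L\right)$ ($X{\left(L \right)} = \left(L + 4\right) \left(L + 23\right) = \left(4 + L\right) \left(23 + L\right)$)
$\left(X{\left(R \right)} + F\right)^{2} = \left(\left(92 + \left(-6\right)^{2} + 27 \left(-6\right)\right) + 102\right)^{2} = \left(\left(92 + 36 - 162\right) + 102\right)^{2} = \left(-34 + 102\right)^{2} = 68^{2} = 4624$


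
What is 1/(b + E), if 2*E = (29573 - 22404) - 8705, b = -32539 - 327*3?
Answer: -1/34288 ≈ -2.9165e-5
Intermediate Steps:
b = -33520 (b = -32539 - 981 = -33520)
E = -768 (E = ((29573 - 22404) - 8705)/2 = (7169 - 8705)/2 = (½)*(-1536) = -768)
1/(b + E) = 1/(-33520 - 768) = 1/(-34288) = -1/34288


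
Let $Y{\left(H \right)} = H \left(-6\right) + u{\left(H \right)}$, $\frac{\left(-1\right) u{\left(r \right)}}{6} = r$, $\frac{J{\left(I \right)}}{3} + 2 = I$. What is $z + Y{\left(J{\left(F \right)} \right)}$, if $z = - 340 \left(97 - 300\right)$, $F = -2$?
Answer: $69164$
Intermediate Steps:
$J{\left(I \right)} = -6 + 3 I$
$u{\left(r \right)} = - 6 r$
$z = 69020$ ($z = \left(-340\right) \left(-203\right) = 69020$)
$Y{\left(H \right)} = - 12 H$ ($Y{\left(H \right)} = H \left(-6\right) - 6 H = - 6 H - 6 H = - 12 H$)
$z + Y{\left(J{\left(F \right)} \right)} = 69020 - 12 \left(-6 + 3 \left(-2\right)\right) = 69020 - 12 \left(-6 - 6\right) = 69020 - -144 = 69020 + 144 = 69164$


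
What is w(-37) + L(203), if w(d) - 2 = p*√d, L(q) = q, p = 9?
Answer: 205 + 9*I*√37 ≈ 205.0 + 54.745*I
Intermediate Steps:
w(d) = 2 + 9*√d
w(-37) + L(203) = (2 + 9*√(-37)) + 203 = (2 + 9*(I*√37)) + 203 = (2 + 9*I*√37) + 203 = 205 + 9*I*√37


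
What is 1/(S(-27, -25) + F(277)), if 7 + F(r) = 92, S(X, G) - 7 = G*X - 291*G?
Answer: 1/8042 ≈ 0.00012435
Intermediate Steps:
S(X, G) = 7 - 291*G + G*X (S(X, G) = 7 + (G*X - 291*G) = 7 + (-291*G + G*X) = 7 - 291*G + G*X)
F(r) = 85 (F(r) = -7 + 92 = 85)
1/(S(-27, -25) + F(277)) = 1/((7 - 291*(-25) - 25*(-27)) + 85) = 1/((7 + 7275 + 675) + 85) = 1/(7957 + 85) = 1/8042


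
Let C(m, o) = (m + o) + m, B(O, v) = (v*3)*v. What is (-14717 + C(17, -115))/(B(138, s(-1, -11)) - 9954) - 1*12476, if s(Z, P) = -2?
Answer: -62010797/4971 ≈ -12475.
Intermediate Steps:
B(O, v) = 3*v**2 (B(O, v) = (3*v)*v = 3*v**2)
C(m, o) = o + 2*m
(-14717 + C(17, -115))/(B(138, s(-1, -11)) - 9954) - 1*12476 = (-14717 + (-115 + 2*17))/(3*(-2)**2 - 9954) - 1*12476 = (-14717 + (-115 + 34))/(3*4 - 9954) - 12476 = (-14717 - 81)/(12 - 9954) - 12476 = -14798/(-9942) - 12476 = -14798*(-1/9942) - 12476 = 7399/4971 - 12476 = -62010797/4971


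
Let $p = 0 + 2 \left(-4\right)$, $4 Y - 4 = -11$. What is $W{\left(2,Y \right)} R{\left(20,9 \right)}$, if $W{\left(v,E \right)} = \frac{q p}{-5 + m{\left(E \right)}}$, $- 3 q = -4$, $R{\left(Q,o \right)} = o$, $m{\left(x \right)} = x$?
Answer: $\frac{128}{9} \approx 14.222$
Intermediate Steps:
$Y = - \frac{7}{4}$ ($Y = 1 + \frac{1}{4} \left(-11\right) = 1 - \frac{11}{4} = - \frac{7}{4} \approx -1.75$)
$p = -8$ ($p = 0 - 8 = -8$)
$q = \frac{4}{3}$ ($q = \left(- \frac{1}{3}\right) \left(-4\right) = \frac{4}{3} \approx 1.3333$)
$W{\left(v,E \right)} = - \frac{32}{3 \left(-5 + E\right)}$ ($W{\left(v,E \right)} = \frac{\frac{4}{3} \left(-8\right)}{-5 + E} = - \frac{32}{3 \left(-5 + E\right)}$)
$W{\left(2,Y \right)} R{\left(20,9 \right)} = - \frac{32}{-15 + 3 \left(- \frac{7}{4}\right)} 9 = - \frac{32}{-15 - \frac{21}{4}} \cdot 9 = - \frac{32}{- \frac{81}{4}} \cdot 9 = \left(-32\right) \left(- \frac{4}{81}\right) 9 = \frac{128}{81} \cdot 9 = \frac{128}{9}$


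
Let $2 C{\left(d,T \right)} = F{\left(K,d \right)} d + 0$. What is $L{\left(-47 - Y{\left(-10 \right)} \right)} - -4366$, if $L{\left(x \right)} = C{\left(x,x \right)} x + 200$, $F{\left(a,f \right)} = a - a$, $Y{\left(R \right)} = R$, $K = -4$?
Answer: $4566$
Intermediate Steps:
$F{\left(a,f \right)} = 0$
$C{\left(d,T \right)} = 0$ ($C{\left(d,T \right)} = \frac{0 d + 0}{2} = \frac{0 + 0}{2} = \frac{1}{2} \cdot 0 = 0$)
$L{\left(x \right)} = 200$ ($L{\left(x \right)} = 0 x + 200 = 0 + 200 = 200$)
$L{\left(-47 - Y{\left(-10 \right)} \right)} - -4366 = 200 - -4366 = 200 + 4366 = 4566$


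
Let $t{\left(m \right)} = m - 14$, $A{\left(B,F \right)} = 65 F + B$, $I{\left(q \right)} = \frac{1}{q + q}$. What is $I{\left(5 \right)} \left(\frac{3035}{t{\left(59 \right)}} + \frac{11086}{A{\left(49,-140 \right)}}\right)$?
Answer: $\frac{1798061}{271530} \approx 6.622$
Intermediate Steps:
$I{\left(q \right)} = \frac{1}{2 q}$
$A{\left(B,F \right)} = B + 65 F$
$t{\left(m \right)} = -14 + m$
$I{\left(5 \right)} \left(\frac{3035}{t{\left(59 \right)}} + \frac{11086}{A{\left(49,-140 \right)}}\right) = \frac{1}{2 \cdot 5} \left(\frac{3035}{-14 + 59} + \frac{11086}{49 + 65 \left(-140\right)}\right) = \frac{1}{2} \cdot \frac{1}{5} \left(\frac{3035}{45} + \frac{11086}{49 - 9100}\right) = \frac{3035 \cdot \frac{1}{45} + \frac{11086}{-9051}}{10} = \frac{\frac{607}{9} + 11086 \left(- \frac{1}{9051}\right)}{10} = \frac{\frac{607}{9} - \frac{11086}{9051}}{10} = \frac{1}{10} \cdot \frac{1798061}{27153} = \frac{1798061}{271530}$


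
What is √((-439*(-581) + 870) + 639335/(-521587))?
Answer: 2*√17406479600485239/521587 ≈ 505.89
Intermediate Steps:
√((-439*(-581) + 870) + 639335/(-521587)) = √((255059 + 870) + 639335*(-1/521587)) = √(255929 - 639335/521587) = √(133488599988/521587) = 2*√17406479600485239/521587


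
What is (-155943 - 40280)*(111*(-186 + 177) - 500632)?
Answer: 98431539713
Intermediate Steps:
(-155943 - 40280)*(111*(-186 + 177) - 500632) = -196223*(111*(-9) - 500632) = -196223*(-999 - 500632) = -196223*(-501631) = 98431539713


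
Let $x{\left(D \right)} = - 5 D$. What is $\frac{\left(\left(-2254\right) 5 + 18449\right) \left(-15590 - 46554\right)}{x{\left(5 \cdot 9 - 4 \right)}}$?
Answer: $\frac{446131776}{205} \approx 2.1763 \cdot 10^{6}$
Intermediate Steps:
$\frac{\left(\left(-2254\right) 5 + 18449\right) \left(-15590 - 46554\right)}{x{\left(5 \cdot 9 - 4 \right)}} = \frac{\left(\left(-2254\right) 5 + 18449\right) \left(-15590 - 46554\right)}{\left(-5\right) \left(5 \cdot 9 - 4\right)} = \frac{\left(-11270 + 18449\right) \left(-62144\right)}{\left(-5\right) \left(45 - 4\right)} = \frac{7179 \left(-62144\right)}{\left(-5\right) 41} = - \frac{446131776}{-205} = \left(-446131776\right) \left(- \frac{1}{205}\right) = \frac{446131776}{205}$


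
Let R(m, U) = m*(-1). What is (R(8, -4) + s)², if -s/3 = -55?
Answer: 24649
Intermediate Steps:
R(m, U) = -m
s = 165 (s = -3*(-55) = 165)
(R(8, -4) + s)² = (-1*8 + 165)² = (-8 + 165)² = 157² = 24649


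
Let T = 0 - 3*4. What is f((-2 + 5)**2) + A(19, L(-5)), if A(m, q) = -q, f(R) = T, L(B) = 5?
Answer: -17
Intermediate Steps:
T = -12 (T = 0 - 12 = -12)
f(R) = -12
f((-2 + 5)**2) + A(19, L(-5)) = -12 - 1*5 = -12 - 5 = -17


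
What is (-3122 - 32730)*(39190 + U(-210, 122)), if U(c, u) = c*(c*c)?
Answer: 330620332120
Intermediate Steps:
U(c, u) = c**3 (U(c, u) = c*c**2 = c**3)
(-3122 - 32730)*(39190 + U(-210, 122)) = (-3122 - 32730)*(39190 + (-210)**3) = -35852*(39190 - 9261000) = -35852*(-9221810) = 330620332120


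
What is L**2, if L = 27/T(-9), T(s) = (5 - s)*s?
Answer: 9/196 ≈ 0.045918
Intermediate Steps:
T(s) = s*(5 - s)
L = -3/14 (L = 27/((-9*(5 - 1*(-9)))) = 27/((-9*(5 + 9))) = 27/((-9*14)) = 27/(-126) = 27*(-1/126) = -3/14 ≈ -0.21429)
L**2 = (-3/14)**2 = 9/196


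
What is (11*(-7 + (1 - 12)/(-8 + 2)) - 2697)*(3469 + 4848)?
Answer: -137421791/6 ≈ -2.2904e+7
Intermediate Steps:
(11*(-7 + (1 - 12)/(-8 + 2)) - 2697)*(3469 + 4848) = (11*(-7 - 11/(-6)) - 2697)*8317 = (11*(-7 - 11*(-⅙)) - 2697)*8317 = (11*(-7 + 11/6) - 2697)*8317 = (11*(-31/6) - 2697)*8317 = (-341/6 - 2697)*8317 = -16523/6*8317 = -137421791/6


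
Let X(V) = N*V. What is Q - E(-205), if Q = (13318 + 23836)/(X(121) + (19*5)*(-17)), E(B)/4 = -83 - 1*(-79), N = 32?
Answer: 73266/2257 ≈ 32.462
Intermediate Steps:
X(V) = 32*V
E(B) = -16 (E(B) = 4*(-83 - 1*(-79)) = 4*(-83 + 79) = 4*(-4) = -16)
Q = 37154/2257 (Q = (13318 + 23836)/(32*121 + (19*5)*(-17)) = 37154/(3872 + 95*(-17)) = 37154/(3872 - 1615) = 37154/2257 ≈ 16.462)
Q - E(-205) = 37154/2257 - 1*(-16) = 37154/2257 + 16 = 73266/2257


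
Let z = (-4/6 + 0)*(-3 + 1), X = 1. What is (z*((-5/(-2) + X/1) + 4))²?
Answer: 100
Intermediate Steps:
z = 4/3 (z = (-4*⅙ + 0)*(-2) = (-⅔ + 0)*(-2) = -⅔*(-2) = 4/3 ≈ 1.3333)
(z*((-5/(-2) + X/1) + 4))² = (4*((-5/(-2) + 1/1) + 4)/3)² = (4*((-5*(-½) + 1*1) + 4)/3)² = (4*((5/2 + 1) + 4)/3)² = (4*(7/2 + 4)/3)² = ((4/3)*(15/2))² = 10² = 100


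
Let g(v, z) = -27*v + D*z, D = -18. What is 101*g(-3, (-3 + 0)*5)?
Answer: 35451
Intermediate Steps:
g(v, z) = -27*v - 18*z
101*g(-3, (-3 + 0)*5) = 101*(-27*(-3) - 18*(-3 + 0)*5) = 101*(81 - (-54)*5) = 101*(81 - 18*(-15)) = 101*(81 + 270) = 101*351 = 35451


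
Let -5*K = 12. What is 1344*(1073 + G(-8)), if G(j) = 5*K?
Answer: 1425984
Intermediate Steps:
K = -12/5 (K = -1/5*12 = -12/5 ≈ -2.4000)
G(j) = -12 (G(j) = 5*(-12/5) = -12)
1344*(1073 + G(-8)) = 1344*(1073 - 12) = 1344*1061 = 1425984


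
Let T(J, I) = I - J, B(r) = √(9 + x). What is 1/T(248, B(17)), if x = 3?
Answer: -62/15373 - √3/30746 ≈ -0.0040894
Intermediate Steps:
B(r) = 2*√3 (B(r) = √(9 + 3) = √12 = 2*√3)
1/T(248, B(17)) = 1/(2*√3 - 1*248) = 1/(2*√3 - 248) = 1/(-248 + 2*√3)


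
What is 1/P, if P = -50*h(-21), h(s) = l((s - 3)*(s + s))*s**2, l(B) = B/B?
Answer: -1/22050 ≈ -4.5351e-5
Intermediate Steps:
l(B) = 1
h(s) = s**2 (h(s) = 1*s**2 = s**2)
P = -22050 (P = -50*(-21)**2 = -50*441 = -22050)
1/P = 1/(-22050) = -1/22050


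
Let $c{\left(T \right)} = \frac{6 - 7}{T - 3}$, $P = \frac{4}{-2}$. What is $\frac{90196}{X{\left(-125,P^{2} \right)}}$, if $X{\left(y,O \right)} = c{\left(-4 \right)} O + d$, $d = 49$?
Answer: $\frac{631372}{347} \approx 1819.5$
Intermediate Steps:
$P = -2$ ($P = 4 \left(- \frac{1}{2}\right) = -2$)
$c{\left(T \right)} = - \frac{1}{-3 + T}$
$X{\left(y,O \right)} = 49 + \frac{O}{7}$ ($X{\left(y,O \right)} = - \frac{1}{-3 - 4} O + 49 = - \frac{1}{-7} O + 49 = \left(-1\right) \left(- \frac{1}{7}\right) O + 49 = \frac{O}{7} + 49 = 49 + \frac{O}{7}$)
$\frac{90196}{X{\left(-125,P^{2} \right)}} = \frac{90196}{49 + \frac{\left(-2\right)^{2}}{7}} = \frac{90196}{49 + \frac{1}{7} \cdot 4} = \frac{90196}{49 + \frac{4}{7}} = \frac{90196}{\frac{347}{7}} = 90196 \cdot \frac{7}{347} = \frac{631372}{347}$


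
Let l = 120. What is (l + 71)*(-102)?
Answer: -19482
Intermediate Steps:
(l + 71)*(-102) = (120 + 71)*(-102) = 191*(-102) = -19482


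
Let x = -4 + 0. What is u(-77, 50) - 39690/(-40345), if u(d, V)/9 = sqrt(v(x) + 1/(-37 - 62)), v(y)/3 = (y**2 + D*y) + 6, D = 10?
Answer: 7938/8069 + 3*I*sqrt(58817)/11 ≈ 0.98376 + 66.142*I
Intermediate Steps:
x = -4
v(y) = 18 + 3*y**2 + 30*y (v(y) = 3*((y**2 + 10*y) + 6) = 3*(6 + y**2 + 10*y) = 18 + 3*y**2 + 30*y)
u(d, V) = 3*I*sqrt(58817)/11 (u(d, V) = 9*sqrt((18 + 3*(-4)**2 + 30*(-4)) + 1/(-37 - 62)) = 9*sqrt((18 + 3*16 - 120) + 1/(-99)) = 9*sqrt((18 + 48 - 120) - 1/99) = 9*sqrt(-54 - 1/99) = 9*sqrt(-5347/99) = 9*(I*sqrt(58817)/33) = 3*I*sqrt(58817)/11)
u(-77, 50) - 39690/(-40345) = 3*I*sqrt(58817)/11 - 39690/(-40345) = 3*I*sqrt(58817)/11 - 39690*(-1)/40345 = 3*I*sqrt(58817)/11 - 1*(-7938/8069) = 3*I*sqrt(58817)/11 + 7938/8069 = 7938/8069 + 3*I*sqrt(58817)/11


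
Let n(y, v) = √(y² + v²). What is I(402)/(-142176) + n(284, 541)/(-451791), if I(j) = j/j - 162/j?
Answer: -5/1190724 - √373337/451791 ≈ -0.0013566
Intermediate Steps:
I(j) = 1 - 162/j
n(y, v) = √(v² + y²)
I(402)/(-142176) + n(284, 541)/(-451791) = ((-162 + 402)/402)/(-142176) + √(541² + 284²)/(-451791) = ((1/402)*240)*(-1/142176) + √(292681 + 80656)*(-1/451791) = (40/67)*(-1/142176) + √373337*(-1/451791) = -5/1190724 - √373337/451791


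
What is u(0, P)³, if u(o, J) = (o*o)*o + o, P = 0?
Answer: 0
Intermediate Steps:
u(o, J) = o + o³ (u(o, J) = o²*o + o = o³ + o = o + o³)
u(0, P)³ = (0 + 0³)³ = (0 + 0)³ = 0³ = 0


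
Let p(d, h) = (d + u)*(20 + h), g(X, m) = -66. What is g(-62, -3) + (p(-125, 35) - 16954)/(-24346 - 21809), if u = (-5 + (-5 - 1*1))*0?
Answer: -1007467/15385 ≈ -65.484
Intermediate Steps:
u = 0 (u = (-5 + (-5 - 1))*0 = (-5 - 6)*0 = -11*0 = 0)
p(d, h) = d*(20 + h) (p(d, h) = (d + 0)*(20 + h) = d*(20 + h))
g(-62, -3) + (p(-125, 35) - 16954)/(-24346 - 21809) = -66 + (-125*(20 + 35) - 16954)/(-24346 - 21809) = -66 + (-125*55 - 16954)/(-46155) = -66 + (-6875 - 16954)*(-1/46155) = -66 - 23829*(-1/46155) = -66 + 7943/15385 = -1007467/15385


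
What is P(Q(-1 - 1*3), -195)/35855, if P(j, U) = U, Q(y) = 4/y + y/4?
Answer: -39/7171 ≈ -0.0054386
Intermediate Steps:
Q(y) = 4/y + y/4 (Q(y) = 4/y + y*(¼) = 4/y + y/4)
P(Q(-1 - 1*3), -195)/35855 = -195/35855 = -195*1/35855 = -39/7171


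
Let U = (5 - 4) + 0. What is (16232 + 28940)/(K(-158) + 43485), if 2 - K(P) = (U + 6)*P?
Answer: 45172/44593 ≈ 1.0130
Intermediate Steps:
U = 1 (U = 1 + 0 = 1)
K(P) = 2 - 7*P (K(P) = 2 - (1 + 6)*P = 2 - 7*P)
(16232 + 28940)/(K(-158) + 43485) = (16232 + 28940)/((2 - 7*(-158)) + 43485) = 45172/((2 + 1106) + 43485) = 45172/(1108 + 43485) = 45172/44593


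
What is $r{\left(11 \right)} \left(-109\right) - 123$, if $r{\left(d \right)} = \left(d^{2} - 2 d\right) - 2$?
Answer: $-10696$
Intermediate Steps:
$r{\left(d \right)} = -2 + d^{2} - 2 d$
$r{\left(11 \right)} \left(-109\right) - 123 = \left(-2 + 11^{2} - 22\right) \left(-109\right) - 123 = \left(-2 + 121 - 22\right) \left(-109\right) - 123 = 97 \left(-109\right) - 123 = -10573 - 123 = -10696$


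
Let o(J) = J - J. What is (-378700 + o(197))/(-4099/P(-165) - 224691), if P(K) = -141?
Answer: 13349175/7919333 ≈ 1.6856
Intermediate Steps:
o(J) = 0
(-378700 + o(197))/(-4099/P(-165) - 224691) = (-378700 + 0)/(-4099/(-141) - 224691) = -378700/(-4099*(-1/141) - 224691) = -378700/(4099/141 - 224691) = -378700/(-31677332/141) = -378700*(-141/31677332) = 13349175/7919333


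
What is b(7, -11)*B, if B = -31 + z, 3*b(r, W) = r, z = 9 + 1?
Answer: -49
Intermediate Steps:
z = 10
b(r, W) = r/3
B = -21 (B = -31 + 10 = -21)
b(7, -11)*B = ((⅓)*7)*(-21) = (7/3)*(-21) = -49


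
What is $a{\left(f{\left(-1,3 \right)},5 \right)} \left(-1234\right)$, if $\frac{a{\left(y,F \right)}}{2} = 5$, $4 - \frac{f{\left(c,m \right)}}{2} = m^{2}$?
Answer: $-12340$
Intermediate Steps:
$f{\left(c,m \right)} = 8 - 2 m^{2}$
$a{\left(y,F \right)} = 10$ ($a{\left(y,F \right)} = 2 \cdot 5 = 10$)
$a{\left(f{\left(-1,3 \right)},5 \right)} \left(-1234\right) = 10 \left(-1234\right) = -12340$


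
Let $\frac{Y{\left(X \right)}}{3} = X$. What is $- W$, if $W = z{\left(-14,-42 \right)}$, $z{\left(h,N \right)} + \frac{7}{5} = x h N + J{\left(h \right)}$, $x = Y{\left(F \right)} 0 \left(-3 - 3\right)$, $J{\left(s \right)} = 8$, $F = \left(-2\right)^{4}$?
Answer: $- \frac{33}{5} \approx -6.6$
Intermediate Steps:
$F = 16$
$Y{\left(X \right)} = 3 X$
$x = 0$ ($x = 3 \cdot 16 \cdot 0 \left(-3 - 3\right) = 48 \cdot 0 \left(-3 - 3\right) = 0 \left(-6\right) = 0$)
$z{\left(h,N \right)} = \frac{33}{5}$ ($z{\left(h,N \right)} = - \frac{7}{5} + \left(0 h N + 8\right) = - \frac{7}{5} + \left(0 N + 8\right) = - \frac{7}{5} + \left(0 + 8\right) = - \frac{7}{5} + 8 = \frac{33}{5}$)
$W = \frac{33}{5} \approx 6.6$
$- W = \left(-1\right) \frac{33}{5} = - \frac{33}{5}$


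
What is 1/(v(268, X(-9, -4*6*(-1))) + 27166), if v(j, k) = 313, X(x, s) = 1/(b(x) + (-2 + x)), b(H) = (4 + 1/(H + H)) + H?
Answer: 1/27479 ≈ 3.6391e-5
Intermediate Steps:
b(H) = 4 + H + 1/(2*H) (b(H) = (4 + 1/(2*H)) + H = 4 + H + 1/(2*H))
X(x, s) = 1/(2 + 1/(2*x) + 2*x) (X(x, s) = 1/((4 + x + 1/(2*x)) + (-2 + x)) = 1/(2 + 1/(2*x) + 2*x))
1/(v(268, X(-9, -4*6*(-1))) + 27166) = 1/(313 + 27166) = 1/27479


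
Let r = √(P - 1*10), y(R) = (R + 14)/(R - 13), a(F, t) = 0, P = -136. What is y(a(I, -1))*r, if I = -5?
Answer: -14*I*√146/13 ≈ -13.013*I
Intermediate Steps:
y(R) = (14 + R)/(-13 + R)
r = I*√146 (r = √(-136 - 1*10) = √(-136 - 10) = √(-146) = I*√146 ≈ 12.083*I)
y(a(I, -1))*r = ((14 + 0)/(-13 + 0))*(I*√146) = (14/(-13))*(I*√146) = (-1/13*14)*(I*√146) = -14*I*√146/13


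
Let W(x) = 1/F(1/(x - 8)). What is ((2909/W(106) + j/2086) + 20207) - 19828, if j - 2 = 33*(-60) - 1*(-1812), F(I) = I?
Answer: 5966437/14602 ≈ 408.60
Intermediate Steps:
W(x) = -8 + x (W(x) = 1/(1/(x - 8)) = 1/(1/(-8 + x)) = -8 + x)
j = -166 (j = 2 + (33*(-60) - 1*(-1812)) = 2 + (-1980 + 1812) = 2 - 168 = -166)
((2909/W(106) + j/2086) + 20207) - 19828 = ((2909/(-8 + 106) - 166/2086) + 20207) - 19828 = ((2909/98 - 166*1/2086) + 20207) - 19828 = ((2909*(1/98) - 83/1043) + 20207) - 19828 = ((2909/98 - 83/1043) + 20207) - 19828 = (432279/14602 + 20207) - 19828 = 295494893/14602 - 19828 = 5966437/14602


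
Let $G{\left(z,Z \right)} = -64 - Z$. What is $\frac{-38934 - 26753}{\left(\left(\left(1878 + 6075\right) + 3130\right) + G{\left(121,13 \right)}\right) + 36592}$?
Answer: $- \frac{65687}{47598} \approx -1.38$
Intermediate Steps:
$\frac{-38934 - 26753}{\left(\left(\left(1878 + 6075\right) + 3130\right) + G{\left(121,13 \right)}\right) + 36592} = \frac{-38934 - 26753}{\left(\left(\left(1878 + 6075\right) + 3130\right) - 77\right) + 36592} = - \frac{65687}{\left(\left(7953 + 3130\right) - 77\right) + 36592} = - \frac{65687}{\left(11083 - 77\right) + 36592} = - \frac{65687}{11006 + 36592} = - \frac{65687}{47598}$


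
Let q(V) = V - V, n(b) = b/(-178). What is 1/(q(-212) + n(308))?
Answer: -89/154 ≈ -0.57792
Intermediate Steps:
n(b) = -b/178 (n(b) = b*(-1/178) = -b/178)
q(V) = 0
1/(q(-212) + n(308)) = 1/(0 - 1/178*308) = 1/(0 - 154/89) = 1/(-154/89) = -89/154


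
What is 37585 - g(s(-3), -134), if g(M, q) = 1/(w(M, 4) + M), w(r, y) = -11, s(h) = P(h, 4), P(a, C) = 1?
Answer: 375851/10 ≈ 37585.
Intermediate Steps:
s(h) = 1
g(M, q) = 1/(-11 + M)
37585 - g(s(-3), -134) = 37585 - 1/(-11 + 1) = 37585 - 1/(-10) = 37585 - 1*(-⅒) = 37585 + ⅒ = 375851/10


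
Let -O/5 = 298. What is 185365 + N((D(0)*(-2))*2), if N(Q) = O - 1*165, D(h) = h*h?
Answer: 183710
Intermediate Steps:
O = -1490 (O = -5*298 = -1490)
D(h) = h²
N(Q) = -1655 (N(Q) = -1490 - 1*165 = -1490 - 165 = -1655)
185365 + N((D(0)*(-2))*2) = 185365 - 1655 = 183710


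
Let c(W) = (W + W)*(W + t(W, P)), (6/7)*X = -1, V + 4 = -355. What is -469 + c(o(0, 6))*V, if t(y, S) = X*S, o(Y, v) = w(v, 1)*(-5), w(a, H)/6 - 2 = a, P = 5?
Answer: -42362469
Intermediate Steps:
V = -359 (V = -4 - 355 = -359)
X = -7/6 (X = (7/6)*(-1) = -7/6 ≈ -1.1667)
w(a, H) = 12 + 6*a
o(Y, v) = -60 - 30*v (o(Y, v) = (12 + 6*v)*(-5) = -60 - 30*v)
t(y, S) = -7*S/6
c(W) = 2*W*(-35/6 + W) (c(W) = (W + W)*(W - 7/6*5) = (2*W)*(W - 35/6) = (2*W)*(-35/6 + W) = 2*W*(-35/6 + W))
-469 + c(o(0, 6))*V = -469 + ((-60 - 30*6)*(-35 + 6*(-60 - 30*6))/3)*(-359) = -469 + ((-60 - 180)*(-35 + 6*(-60 - 180))/3)*(-359) = -469 + ((⅓)*(-240)*(-35 + 6*(-240)))*(-359) = -469 + ((⅓)*(-240)*(-35 - 1440))*(-359) = -469 + ((⅓)*(-240)*(-1475))*(-359) = -469 + 118000*(-359) = -469 - 42362000 = -42362469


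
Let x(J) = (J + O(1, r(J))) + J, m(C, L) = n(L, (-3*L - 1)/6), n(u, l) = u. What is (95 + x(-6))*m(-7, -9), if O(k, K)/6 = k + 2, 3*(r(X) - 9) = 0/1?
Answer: -909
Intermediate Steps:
r(X) = 9 (r(X) = 9 + (0/1)/3 = 9 + (0*1)/3 = 9 + (⅓)*0 = 9 + 0 = 9)
O(k, K) = 12 + 6*k (O(k, K) = 6*(k + 2) = 6*(2 + k) = 12 + 6*k)
m(C, L) = L
x(J) = 18 + 2*J (x(J) = (J + (12 + 6*1)) + J = (J + (12 + 6)) + J = (J + 18) + J = (18 + J) + J = 18 + 2*J)
(95 + x(-6))*m(-7, -9) = (95 + (18 + 2*(-6)))*(-9) = (95 + (18 - 12))*(-9) = (95 + 6)*(-9) = 101*(-9) = -909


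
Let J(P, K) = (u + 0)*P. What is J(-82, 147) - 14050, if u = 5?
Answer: -14460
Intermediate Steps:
J(P, K) = 5*P (J(P, K) = (5 + 0)*P = 5*P)
J(-82, 147) - 14050 = 5*(-82) - 14050 = -410 - 14050 = -14460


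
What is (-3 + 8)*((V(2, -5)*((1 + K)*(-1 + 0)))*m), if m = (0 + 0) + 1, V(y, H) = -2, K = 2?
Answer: 30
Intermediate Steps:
m = 1 (m = 0 + 1 = 1)
(-3 + 8)*((V(2, -5)*((1 + K)*(-1 + 0)))*m) = (-3 + 8)*(-2*(1 + 2)*(-1 + 0)*1) = 5*(-6*(-1)*1) = 5*(-2*(-3)*1) = 5*(6*1) = 5*6 = 30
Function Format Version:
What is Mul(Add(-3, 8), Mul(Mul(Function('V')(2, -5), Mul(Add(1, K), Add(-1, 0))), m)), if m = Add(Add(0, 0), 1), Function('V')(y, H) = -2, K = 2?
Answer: 30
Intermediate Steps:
m = 1 (m = Add(0, 1) = 1)
Mul(Add(-3, 8), Mul(Mul(Function('V')(2, -5), Mul(Add(1, K), Add(-1, 0))), m)) = Mul(Add(-3, 8), Mul(Mul(-2, Mul(Add(1, 2), Add(-1, 0))), 1)) = Mul(5, Mul(Mul(-2, Mul(3, -1)), 1)) = Mul(5, Mul(Mul(-2, -3), 1)) = Mul(5, Mul(6, 1)) = Mul(5, 6) = 30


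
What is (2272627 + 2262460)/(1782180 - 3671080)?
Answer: -4535087/1888900 ≈ -2.4009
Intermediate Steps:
(2272627 + 2262460)/(1782180 - 3671080) = 4535087/(-1888900) = 4535087*(-1/1888900) = -4535087/1888900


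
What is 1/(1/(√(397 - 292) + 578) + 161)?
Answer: 53771197/8657255776 + √105/8657255776 ≈ 0.0062111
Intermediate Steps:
1/(1/(√(397 - 292) + 578) + 161) = 1/(1/(√105 + 578) + 161) = 1/(1/(578 + √105) + 161) = 1/(161 + 1/(578 + √105))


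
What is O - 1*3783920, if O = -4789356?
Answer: -8573276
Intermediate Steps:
O - 1*3783920 = -4789356 - 1*3783920 = -4789356 - 3783920 = -8573276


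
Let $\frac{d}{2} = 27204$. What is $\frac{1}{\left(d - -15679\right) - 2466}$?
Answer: $\frac{1}{67621} \approx 1.4788 \cdot 10^{-5}$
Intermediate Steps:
$d = 54408$ ($d = 2 \cdot 27204 = 54408$)
$\frac{1}{\left(d - -15679\right) - 2466} = \frac{1}{\left(54408 - -15679\right) - 2466} = \frac{1}{\left(54408 + 15679\right) - 2466} = \frac{1}{70087 - 2466} = \frac{1}{67621}$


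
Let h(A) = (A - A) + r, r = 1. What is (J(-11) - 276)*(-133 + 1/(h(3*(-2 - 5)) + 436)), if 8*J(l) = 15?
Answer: 15932145/437 ≈ 36458.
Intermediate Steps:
J(l) = 15/8 (J(l) = (⅛)*15 = 15/8)
h(A) = 1 (h(A) = (A - A) + 1 = 0 + 1 = 1)
(J(-11) - 276)*(-133 + 1/(h(3*(-2 - 5)) + 436)) = (15/8 - 276)*(-133 + 1/(1 + 436)) = -2193*(-133 + 1/437)/8 = -2193/8*(-58120/437) = 15932145/437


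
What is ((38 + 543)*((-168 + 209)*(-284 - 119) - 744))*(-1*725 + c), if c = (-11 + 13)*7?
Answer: 7132842297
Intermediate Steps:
c = 14 (c = 2*7 = 14)
((38 + 543)*((-168 + 209)*(-284 - 119) - 744))*(-1*725 + c) = ((38 + 543)*((-168 + 209)*(-284 - 119) - 744))*(-1*725 + 14) = (581*(41*(-403) - 744))*(-725 + 14) = (581*(-16523 - 744))*(-711) = (581*(-17267))*(-711) = -10032127*(-711) = 7132842297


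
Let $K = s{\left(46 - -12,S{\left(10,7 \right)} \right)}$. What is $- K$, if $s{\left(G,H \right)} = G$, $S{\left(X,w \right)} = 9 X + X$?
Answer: $-58$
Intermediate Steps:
$S{\left(X,w \right)} = 10 X$
$K = 58$ ($K = 46 - -12 = 46 + 12 = 58$)
$- K = \left(-1\right) 58 = -58$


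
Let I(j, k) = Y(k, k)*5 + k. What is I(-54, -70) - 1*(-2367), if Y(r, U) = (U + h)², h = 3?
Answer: 24742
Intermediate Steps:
Y(r, U) = (3 + U)² (Y(r, U) = (U + 3)² = (3 + U)²)
I(j, k) = k + 5*(3 + k)² (I(j, k) = (3 + k)²*5 + k = 5*(3 + k)² + k = k + 5*(3 + k)²)
I(-54, -70) - 1*(-2367) = (-70 + 5*(3 - 70)²) - 1*(-2367) = (-70 + 5*(-67)²) + 2367 = (-70 + 5*4489) + 2367 = (-70 + 22445) + 2367 = 22375 + 2367 = 24742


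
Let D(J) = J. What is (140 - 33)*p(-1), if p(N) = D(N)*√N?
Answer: -107*I ≈ -107.0*I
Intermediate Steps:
p(N) = N^(3/2) (p(N) = N*√N = N^(3/2))
(140 - 33)*p(-1) = (140 - 33)*(-1)^(3/2) = 107*(-I) = -107*I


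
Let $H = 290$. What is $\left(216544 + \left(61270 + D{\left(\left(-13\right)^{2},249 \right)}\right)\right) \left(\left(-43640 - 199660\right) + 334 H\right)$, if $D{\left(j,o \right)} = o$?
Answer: $-40719545720$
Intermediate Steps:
$\left(216544 + \left(61270 + D{\left(\left(-13\right)^{2},249 \right)}\right)\right) \left(\left(-43640 - 199660\right) + 334 H\right) = \left(216544 + \left(61270 + 249\right)\right) \left(\left(-43640 - 199660\right) + 334 \cdot 290\right) = \left(216544 + 61519\right) \left(-243300 + 96860\right) = 278063 \left(-146440\right) = -40719545720$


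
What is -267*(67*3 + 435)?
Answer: -169812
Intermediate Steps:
-267*(67*3 + 435) = -267*(201 + 435) = -267*636 = -169812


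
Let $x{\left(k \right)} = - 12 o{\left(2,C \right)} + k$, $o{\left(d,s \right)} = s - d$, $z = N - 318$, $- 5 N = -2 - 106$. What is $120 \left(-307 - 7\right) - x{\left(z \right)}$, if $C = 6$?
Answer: $- \frac{186678}{5} \approx -37336.0$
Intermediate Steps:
$N = \frac{108}{5}$ ($N = - \frac{-2 - 106}{5} = \left(- \frac{1}{5}\right) \left(-108\right) = \frac{108}{5} \approx 21.6$)
$z = - \frac{1482}{5}$ ($z = \frac{108}{5} - 318 = - \frac{1482}{5} \approx -296.4$)
$x{\left(k \right)} = -48 + k$ ($x{\left(k \right)} = - 12 \left(6 - 2\right) + k = \left(-12\right) 4 + k = -48 + k$)
$120 \left(-307 - 7\right) - x{\left(z \right)} = 120 \left(-307 - 7\right) - \left(-48 - \frac{1482}{5}\right) = 120 \left(-314\right) - - \frac{1722}{5} = -37680 + \frac{1722}{5} = - \frac{186678}{5}$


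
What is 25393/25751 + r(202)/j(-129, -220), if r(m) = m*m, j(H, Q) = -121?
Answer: -95242841/283261 ≈ -336.24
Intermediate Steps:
r(m) = m²
25393/25751 + r(202)/j(-129, -220) = 25393/25751 + 202²/(-121) = 25393*(1/25751) + 40804*(-1/121) = 25393/25751 - 40804/121 = -95242841/283261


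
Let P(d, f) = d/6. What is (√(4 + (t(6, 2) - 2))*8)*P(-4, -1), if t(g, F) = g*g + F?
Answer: -32*√10/3 ≈ -33.731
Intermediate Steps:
P(d, f) = d/6 (P(d, f) = d*(⅙) = d/6)
t(g, F) = F + g² (t(g, F) = g² + F = F + g²)
(√(4 + (t(6, 2) - 2))*8)*P(-4, -1) = (√(4 + ((2 + 6²) - 2))*8)*((⅙)*(-4)) = (√(4 + ((2 + 36) - 2))*8)*(-⅔) = (√(4 + (38 - 2))*8)*(-⅔) = (√(4 + 36)*8)*(-⅔) = (√40*8)*(-⅔) = ((2*√10)*8)*(-⅔) = (16*√10)*(-⅔) = -32*√10/3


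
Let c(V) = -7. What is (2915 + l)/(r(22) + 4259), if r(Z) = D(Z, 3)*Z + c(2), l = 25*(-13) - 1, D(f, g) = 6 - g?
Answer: 2589/4318 ≈ 0.59958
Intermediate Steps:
l = -326 (l = -325 - 1 = -326)
r(Z) = -7 + 3*Z (r(Z) = (6 - 1*3)*Z - 7 = (6 - 3)*Z - 7 = 3*Z - 7 = -7 + 3*Z)
(2915 + l)/(r(22) + 4259) = (2915 - 326)/((-7 + 3*22) + 4259) = 2589/((-7 + 66) + 4259) = 2589/(59 + 4259) = 2589/4318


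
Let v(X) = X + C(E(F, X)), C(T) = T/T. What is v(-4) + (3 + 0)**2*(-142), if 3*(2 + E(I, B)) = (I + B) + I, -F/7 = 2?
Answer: -1281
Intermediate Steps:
F = -14 (F = -7*2 = -14)
E(I, B) = -2 + B/3 + 2*I/3 (E(I, B) = -2 + ((I + B) + I)/3 = -2 + ((B + I) + I)/3 = -2 + (B + 2*I)/3 = -2 + (B/3 + 2*I/3) = -2 + B/3 + 2*I/3)
C(T) = 1
v(X) = 1 + X (v(X) = X + 1 = 1 + X)
v(-4) + (3 + 0)**2*(-142) = (1 - 4) + (3 + 0)**2*(-142) = -3 + 3**2*(-142) = -3 + 9*(-142) = -3 - 1278 = -1281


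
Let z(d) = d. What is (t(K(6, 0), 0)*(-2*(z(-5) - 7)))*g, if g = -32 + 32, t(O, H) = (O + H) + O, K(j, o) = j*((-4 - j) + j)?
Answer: 0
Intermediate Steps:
K(j, o) = -4*j (K(j, o) = j*(-4) = -4*j)
t(O, H) = H + 2*O (t(O, H) = (H + O) + O = H + 2*O)
g = 0
(t(K(6, 0), 0)*(-2*(z(-5) - 7)))*g = ((0 + 2*(-4*6))*(-2*(-5 - 7)))*0 = ((0 + 2*(-24))*(-2*(-12)))*0 = ((0 - 48)*24)*0 = -48*24*0 = -1152*0 = 0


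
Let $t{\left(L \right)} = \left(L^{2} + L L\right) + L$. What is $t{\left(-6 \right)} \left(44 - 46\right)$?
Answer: $-132$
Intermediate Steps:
$t{\left(L \right)} = L + 2 L^{2}$ ($t{\left(L \right)} = \left(L^{2} + L^{2}\right) + L = 2 L^{2} + L = L + 2 L^{2}$)
$t{\left(-6 \right)} \left(44 - 46\right) = - 6 \left(1 + 2 \left(-6\right)\right) \left(44 - 46\right) = - 6 \left(1 - 12\right) \left(-2\right) = \left(-6\right) \left(-11\right) \left(-2\right) = 66 \left(-2\right) = -132$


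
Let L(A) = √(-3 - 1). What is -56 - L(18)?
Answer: -56 - 2*I ≈ -56.0 - 2.0*I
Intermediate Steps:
L(A) = 2*I (L(A) = √(-4) = 2*I)
-56 - L(18) = -56 - 2*I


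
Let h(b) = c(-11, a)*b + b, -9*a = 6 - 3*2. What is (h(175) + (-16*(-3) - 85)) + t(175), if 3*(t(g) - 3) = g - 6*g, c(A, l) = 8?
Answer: 3748/3 ≈ 1249.3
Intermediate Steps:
a = 0 (a = -(6 - 3*2)/9 = -(6 - 1*6)/9 = -(6 - 6)/9 = -1/9*0 = 0)
t(g) = 3 - 5*g/3 (t(g) = 3 + (g - 6*g)/3 = 3 + (-5*g)/3 = 3 - 5*g/3)
h(b) = 9*b (h(b) = 8*b + b = 9*b)
(h(175) + (-16*(-3) - 85)) + t(175) = (9*175 + (-16*(-3) - 85)) + (3 - 5/3*175) = (1575 + (48 - 85)) + (3 - 875/3) = (1575 - 37) - 866/3 = 1538 - 866/3 = 3748/3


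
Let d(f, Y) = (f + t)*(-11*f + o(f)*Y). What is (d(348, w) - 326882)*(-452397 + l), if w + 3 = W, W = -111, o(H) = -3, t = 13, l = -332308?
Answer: 1244014808240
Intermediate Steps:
w = -114 (w = -3 - 111 = -114)
d(f, Y) = (13 + f)*(-11*f - 3*Y) (d(f, Y) = (f + 13)*(-11*f - 3*Y) = (13 + f)*(-11*f - 3*Y))
(d(348, w) - 326882)*(-452397 + l) = ((-143*348 - 39*(-114) - 11*348² - 3*(-114)*348) - 326882)*(-452397 - 332308) = ((-49764 + 4446 - 11*121104 + 119016) - 326882)*(-784705) = ((-49764 + 4446 - 1332144 + 119016) - 326882)*(-784705) = (-1258446 - 326882)*(-784705) = -1585328*(-784705) = 1244014808240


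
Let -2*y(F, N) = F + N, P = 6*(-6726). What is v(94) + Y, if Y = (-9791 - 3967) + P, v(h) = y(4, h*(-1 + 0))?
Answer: -54069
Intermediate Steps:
P = -40356
y(F, N) = -F/2 - N/2 (y(F, N) = -(F + N)/2 = -F/2 - N/2)
v(h) = -2 + h/2 (v(h) = -½*4 - h*(-1 + 0)/2 = -2 - h*(-1)/2 = -2 - (-1)*h/2 = -2 + h/2)
Y = -54114 (Y = (-9791 - 3967) - 40356 = -13758 - 40356 = -54114)
v(94) + Y = (-2 + (½)*94) - 54114 = (-2 + 47) - 54114 = 45 - 54114 = -54069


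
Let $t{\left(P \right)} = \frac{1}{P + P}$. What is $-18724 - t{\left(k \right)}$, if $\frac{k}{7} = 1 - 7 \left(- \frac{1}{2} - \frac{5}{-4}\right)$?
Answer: $- \frac{2228154}{119} \approx -18724.0$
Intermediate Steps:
$k = - \frac{119}{4}$ ($k = 7 \left(1 - 7 \left(- \frac{1}{2} - \frac{5}{-4}\right)\right) = 7 \left(1 - 7 \left(\left(-1\right) \frac{1}{2} - - \frac{5}{4}\right)\right) = 7 \left(1 - 7 \left(- \frac{1}{2} + \frac{5}{4}\right)\right) = 7 \left(1 - \frac{21}{4}\right) = 7 \left(- \frac{17}{4}\right) = - \frac{119}{4} \approx -29.75$)
$t{\left(P \right)} = \frac{1}{2 P}$
$-18724 - t{\left(k \right)} = -18724 - \frac{1}{2 \left(- \frac{119}{4}\right)} = -18724 - \frac{1}{2} \left(- \frac{4}{119}\right) = -18724 - - \frac{2}{119} = -18724 + \frac{2}{119} = - \frac{2228154}{119}$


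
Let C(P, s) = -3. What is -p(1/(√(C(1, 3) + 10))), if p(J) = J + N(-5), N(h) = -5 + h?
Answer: 10 - √7/7 ≈ 9.6220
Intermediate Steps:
p(J) = -10 + J (p(J) = J + (-5 - 5) = J - 10 = -10 + J)
-p(1/(√(C(1, 3) + 10))) = -(-10 + 1/(√(-3 + 10))) = -(-10 + 1/(√7)) = -(-10 + √7/7) = 10 - √7/7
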